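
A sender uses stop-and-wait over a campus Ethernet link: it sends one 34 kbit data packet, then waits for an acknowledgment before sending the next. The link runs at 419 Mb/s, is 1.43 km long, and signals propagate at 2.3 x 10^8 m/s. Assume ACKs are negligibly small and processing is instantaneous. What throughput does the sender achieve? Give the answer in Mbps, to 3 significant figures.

t_tx = L/R = 34000/419000000 = 8.11456e-05 s.
t_prop = 1430/2.3e+08 = 6.21739e-06 s; RTT = 1.24348e-05 s.
Cycle = t_tx + RTT = 9.35804e-05 s.
Throughput = L / cycle = 34000 / 9.35804e-05 = 363 Mbps.

363 Mbps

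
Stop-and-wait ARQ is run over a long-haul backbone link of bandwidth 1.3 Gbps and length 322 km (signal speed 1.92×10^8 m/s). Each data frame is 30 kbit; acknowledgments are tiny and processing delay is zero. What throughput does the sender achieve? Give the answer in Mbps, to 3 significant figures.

t_tx = L/R = 30000/1300000000 = 2.30769e-05 s.
t_prop = 322000/192000000 = 0.00167708 s; RTT = 0.00335417 s.
Cycle = t_tx + RTT = 0.00337724 s.
Throughput = L / cycle = 30000 / 0.00337724 = 8.88 Mbps.

8.88 Mbps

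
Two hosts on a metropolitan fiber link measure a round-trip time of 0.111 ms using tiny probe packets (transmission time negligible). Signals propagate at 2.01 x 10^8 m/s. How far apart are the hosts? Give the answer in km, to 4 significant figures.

One-way propagation = RTT/2 = 0.0555 ms.
d = s × t = 2.01e+08 × 5.55e-05 = 11.16 km.

11.16 km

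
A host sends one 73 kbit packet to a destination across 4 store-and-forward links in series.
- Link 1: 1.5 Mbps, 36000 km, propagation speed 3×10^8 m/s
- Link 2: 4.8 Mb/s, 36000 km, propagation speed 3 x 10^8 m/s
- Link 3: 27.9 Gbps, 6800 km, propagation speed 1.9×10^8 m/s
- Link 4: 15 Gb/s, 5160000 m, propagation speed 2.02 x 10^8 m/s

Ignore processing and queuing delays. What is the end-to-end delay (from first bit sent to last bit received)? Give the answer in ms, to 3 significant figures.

365 ms

L = 73000 bits.
Transmission delays (L/R per hop): 48.6667, 15.2083, 0.00261649, 0.00486667 ms; sum = 63.8825 ms.
Propagation delays (d/s per hop): 120, 120, 35.7895, 25.5446 ms; sum = 301.334 ms.
End-to-end = 365 ms.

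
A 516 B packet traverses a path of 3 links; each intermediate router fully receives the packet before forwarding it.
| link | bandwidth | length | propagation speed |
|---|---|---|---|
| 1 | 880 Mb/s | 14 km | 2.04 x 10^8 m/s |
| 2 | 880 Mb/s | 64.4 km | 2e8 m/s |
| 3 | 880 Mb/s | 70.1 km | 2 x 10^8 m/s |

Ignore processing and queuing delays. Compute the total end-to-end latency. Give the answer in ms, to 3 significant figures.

0.755 ms

L = 516 × 8 = 4128 bits.
Transmission delay per hop = L/R = 4128/880000000 = 0.00469091 ms; 3 hops → 0.0140727 ms.
Propagation delays (d/s per hop): 0.0686275, 0.322, 0.3505 ms; sum = 0.741127 ms.
End-to-end = 0.755 ms.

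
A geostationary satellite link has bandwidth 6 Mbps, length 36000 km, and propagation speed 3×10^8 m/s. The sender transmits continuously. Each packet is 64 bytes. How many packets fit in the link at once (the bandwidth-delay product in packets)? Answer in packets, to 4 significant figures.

1406 packets

Propagation delay = 36000000 / 300000000 = 0.12 s.
BDP = R × t_prop = 6000000 × 0.12 = 720000 bits.
In packets of 512 bits: 1406 packets.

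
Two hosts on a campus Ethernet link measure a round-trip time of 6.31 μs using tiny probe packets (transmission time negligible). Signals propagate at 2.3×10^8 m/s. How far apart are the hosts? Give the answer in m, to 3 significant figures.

One-way propagation = RTT/2 = 3.155 μs.
d = s × t = 2.3e+08 × 3.155e-06 = 726 m.

726 m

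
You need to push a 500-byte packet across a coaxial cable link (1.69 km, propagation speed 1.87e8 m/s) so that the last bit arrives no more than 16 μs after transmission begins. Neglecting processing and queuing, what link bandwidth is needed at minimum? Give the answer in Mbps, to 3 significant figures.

L = 4000 bits.
Propagation delay = 1690 / 187000000 = 9.03743 μs.
Transmission budget = 16 − 9.03743 = 6.96257 μs.
R ≥ L / t_tx = 4000 bits / 6.96257e-06 s = 575 Mbps.

575 Mbps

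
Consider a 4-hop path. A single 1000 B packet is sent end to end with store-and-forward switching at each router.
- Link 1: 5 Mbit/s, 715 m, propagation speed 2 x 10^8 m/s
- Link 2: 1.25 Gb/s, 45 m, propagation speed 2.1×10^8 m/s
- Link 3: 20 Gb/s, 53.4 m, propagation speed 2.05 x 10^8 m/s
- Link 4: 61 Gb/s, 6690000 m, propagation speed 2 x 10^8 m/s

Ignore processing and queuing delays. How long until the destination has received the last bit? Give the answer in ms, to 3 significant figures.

35.1 ms

L = 1000 × 8 = 8000 bits.
Transmission delays (L/R per hop): 1.6, 0.0064, 0.0004, 0.000131148 ms; sum = 1.60693 ms.
Propagation delays (d/s per hop): 0.003575, 0.000214286, 0.000260488, 33.45 ms; sum = 33.454 ms.
End-to-end = 35.1 ms.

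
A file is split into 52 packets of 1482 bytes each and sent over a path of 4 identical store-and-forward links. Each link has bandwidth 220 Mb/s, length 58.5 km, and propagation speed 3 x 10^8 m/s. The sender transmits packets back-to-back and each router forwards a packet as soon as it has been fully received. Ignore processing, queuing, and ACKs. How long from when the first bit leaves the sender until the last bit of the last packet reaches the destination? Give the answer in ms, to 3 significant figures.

Per-hop transmission t_tx = L/R = 11856/220000000 = 0.0538909 ms.
Per-hop propagation t_prop = 58500/300000000 = 0.195 ms.
Pipeline fill: first packet needs 4·t_tx to clear all hops; remaining 51 packets each add one t_tx.
Total = (4+52-1)·t_tx + 4·t_prop = 55·0.0538909 + 4·0.195 = 3.74 ms.

3.74 ms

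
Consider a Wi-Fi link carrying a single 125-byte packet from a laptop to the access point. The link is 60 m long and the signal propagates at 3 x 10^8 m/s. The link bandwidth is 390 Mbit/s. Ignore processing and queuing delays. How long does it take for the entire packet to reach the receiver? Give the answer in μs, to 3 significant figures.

2.76 μs

L = 125 × 8 = 1000 bits.
Transmission delay = L/R = 1000 / 390000000 = 2.5641 μs.
Propagation delay = d/s = 60 m / 300000000 m/s = 0.2 μs.
Total = 2.76 μs.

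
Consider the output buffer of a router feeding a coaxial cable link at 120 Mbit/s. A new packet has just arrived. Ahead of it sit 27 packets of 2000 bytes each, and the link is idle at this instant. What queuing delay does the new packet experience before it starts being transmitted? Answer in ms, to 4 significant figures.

3.600 ms

Each queued packet: L/R = 16000/120000000 = 0.133333 ms.
27 queued → 3.6 ms.
Queuing delay = 3.600 ms.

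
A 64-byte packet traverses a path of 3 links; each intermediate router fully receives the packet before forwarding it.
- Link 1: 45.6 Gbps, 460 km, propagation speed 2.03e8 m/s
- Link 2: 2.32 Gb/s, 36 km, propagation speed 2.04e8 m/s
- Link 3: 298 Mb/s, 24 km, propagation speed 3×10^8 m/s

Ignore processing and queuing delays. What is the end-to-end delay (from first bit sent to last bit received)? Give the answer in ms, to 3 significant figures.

L = 64 × 8 = 512 bits.
Transmission delays (L/R per hop): 1.12281e-05, 0.00022069, 0.00171812 ms; sum = 0.00195004 ms.
Propagation delays (d/s per hop): 2.26601, 0.176471, 0.08 ms; sum = 2.52248 ms.
End-to-end = 2.52 ms.

2.52 ms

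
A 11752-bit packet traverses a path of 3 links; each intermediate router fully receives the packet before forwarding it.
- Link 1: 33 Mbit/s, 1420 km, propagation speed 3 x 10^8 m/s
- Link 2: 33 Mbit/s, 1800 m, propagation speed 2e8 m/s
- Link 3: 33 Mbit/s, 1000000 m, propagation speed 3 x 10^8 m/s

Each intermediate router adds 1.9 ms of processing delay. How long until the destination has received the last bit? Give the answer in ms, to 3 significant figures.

12.9 ms

Transmission delay per hop = L/R = 11752/33000000 = 0.356121 ms; 3 hops → 1.06836 ms.
Propagation delays (d/s per hop): 4.73333, 0.009, 3.33333 ms; sum = 8.07567 ms.
Processing at 2 router(s): 2 × 1.9 ms = 3.8 ms.
End-to-end = 12.9 ms.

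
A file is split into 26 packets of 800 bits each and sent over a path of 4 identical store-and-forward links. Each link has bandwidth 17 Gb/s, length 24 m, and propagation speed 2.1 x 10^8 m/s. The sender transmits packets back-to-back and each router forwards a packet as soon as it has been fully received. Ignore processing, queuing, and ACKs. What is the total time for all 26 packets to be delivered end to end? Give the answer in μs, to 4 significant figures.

Per-hop transmission t_tx = L/R = 800/17000000000 = 0.0470588 μs.
Per-hop propagation t_prop = 24/210000000 = 0.114286 μs.
Pipeline fill: first packet needs 4·t_tx to clear all hops; remaining 25 packets each add one t_tx.
Total = (4+26-1)·t_tx + 4·t_prop = 29·0.0470588 + 4·0.114286 = 1.822 μs.

1.822 μs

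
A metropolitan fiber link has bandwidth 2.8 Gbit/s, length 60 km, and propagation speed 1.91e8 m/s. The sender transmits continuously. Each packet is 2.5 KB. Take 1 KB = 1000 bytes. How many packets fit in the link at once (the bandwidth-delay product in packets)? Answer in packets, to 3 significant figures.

44.0 packets

Propagation delay = 60000 / 191000000 = 0.000314136 s.
BDP = R × t_prop = 2800000000 × 0.000314136 = 879581 bits.
In packets of 20000 bits: 44.0 packets.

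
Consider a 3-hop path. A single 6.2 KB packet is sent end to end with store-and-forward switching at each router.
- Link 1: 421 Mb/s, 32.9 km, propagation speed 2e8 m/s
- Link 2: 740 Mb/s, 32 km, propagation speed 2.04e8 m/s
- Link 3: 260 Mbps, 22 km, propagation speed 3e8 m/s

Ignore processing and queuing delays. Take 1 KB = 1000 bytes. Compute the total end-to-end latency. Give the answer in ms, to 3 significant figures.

0.770 ms

L = 49600 bits.
Transmission delays (L/R per hop): 0.117815, 0.067027, 0.190769 ms; sum = 0.375611 ms.
Propagation delays (d/s per hop): 0.1645, 0.156863, 0.0733333 ms; sum = 0.394696 ms.
End-to-end = 0.770 ms.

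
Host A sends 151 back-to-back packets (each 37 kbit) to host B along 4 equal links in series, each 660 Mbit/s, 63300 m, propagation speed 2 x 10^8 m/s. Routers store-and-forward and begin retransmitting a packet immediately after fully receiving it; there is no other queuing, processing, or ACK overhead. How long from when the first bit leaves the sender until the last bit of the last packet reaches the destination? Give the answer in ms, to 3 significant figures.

Per-hop transmission t_tx = L/R = 37000/660000000 = 0.0560606 ms.
Per-hop propagation t_prop = 63300/200000000 = 0.3165 ms.
Pipeline fill: first packet needs 4·t_tx to clear all hops; remaining 150 packets each add one t_tx.
Total = (4+151-1)·t_tx + 4·t_prop = 154·0.0560606 + 4·0.3165 = 9.90 ms.

9.90 ms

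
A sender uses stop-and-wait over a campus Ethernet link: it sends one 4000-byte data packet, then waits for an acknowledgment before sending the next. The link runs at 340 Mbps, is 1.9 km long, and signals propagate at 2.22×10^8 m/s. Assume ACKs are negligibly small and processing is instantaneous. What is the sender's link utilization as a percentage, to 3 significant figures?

84.6 %

t_tx = L/R = 32000/340000000 = 9.41176e-05 s.
t_prop = 1900/2.22e+08 = 8.55856e-06 s; RTT = 1.71171e-05 s.
Cycle = t_tx + RTT = 0.000111235 s.
Utilization = t_tx / cycle = 9.41176e-05/0.000111235 = 84.6 %.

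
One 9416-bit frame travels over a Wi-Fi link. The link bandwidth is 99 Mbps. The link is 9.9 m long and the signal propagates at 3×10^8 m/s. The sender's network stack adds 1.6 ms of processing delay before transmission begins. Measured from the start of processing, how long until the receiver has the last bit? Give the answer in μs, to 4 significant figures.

1695 μs

Transmission delay = L/R = 9416 / 99000000 = 95.1111 μs.
Propagation delay = d/s = 9.9 m / 300000000 m/s = 0.033 μs.
Plus processing delay 1.6 ms = 1600 μs.
Total = 1695 μs.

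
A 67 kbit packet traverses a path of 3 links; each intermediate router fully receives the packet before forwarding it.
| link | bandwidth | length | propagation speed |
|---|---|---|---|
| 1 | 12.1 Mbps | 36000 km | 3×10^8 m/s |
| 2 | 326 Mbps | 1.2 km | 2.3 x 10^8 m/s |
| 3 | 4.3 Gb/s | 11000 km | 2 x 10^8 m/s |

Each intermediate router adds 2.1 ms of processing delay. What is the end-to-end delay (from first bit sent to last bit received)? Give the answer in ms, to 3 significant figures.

L = 67000 bits.
Transmission delays (L/R per hop): 5.53719, 0.205521, 0.0155814 ms; sum = 5.75829 ms.
Propagation delays (d/s per hop): 120, 0.00521739, 55 ms; sum = 175.005 ms.
Processing at 2 router(s): 2 × 2.1 ms = 4.2 ms.
End-to-end = 185 ms.

185 ms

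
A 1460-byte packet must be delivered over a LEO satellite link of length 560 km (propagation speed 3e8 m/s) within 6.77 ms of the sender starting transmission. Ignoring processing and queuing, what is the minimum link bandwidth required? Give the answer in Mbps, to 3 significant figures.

2.38 Mbps

L = 11680 bits.
Propagation delay = 560000 / 300000000 = 1.86667 ms.
Transmission budget = 6.77 − 1.86667 = 4.90333 ms.
R ≥ L / t_tx = 11680 bits / 0.00490333 s = 2.38 Mbps.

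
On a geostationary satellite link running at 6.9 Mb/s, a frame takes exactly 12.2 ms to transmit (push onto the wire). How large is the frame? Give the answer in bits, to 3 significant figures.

84200 bits

L = R × t_tx = 6900000 b/s × 0.0122 s = 84180 bits.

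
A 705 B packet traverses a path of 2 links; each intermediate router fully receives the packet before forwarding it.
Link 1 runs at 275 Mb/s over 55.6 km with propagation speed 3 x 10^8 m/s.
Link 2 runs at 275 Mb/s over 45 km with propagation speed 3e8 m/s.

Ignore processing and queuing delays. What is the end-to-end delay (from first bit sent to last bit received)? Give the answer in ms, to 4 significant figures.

L = 705 × 8 = 5640 bits.
Transmission delay per hop = L/R = 5640/275000000 = 0.0205091 ms; 2 hops → 0.0410182 ms.
Propagation delays (d/s per hop): 0.185333, 0.15 ms; sum = 0.335333 ms.
End-to-end = 0.3764 ms.

0.3764 ms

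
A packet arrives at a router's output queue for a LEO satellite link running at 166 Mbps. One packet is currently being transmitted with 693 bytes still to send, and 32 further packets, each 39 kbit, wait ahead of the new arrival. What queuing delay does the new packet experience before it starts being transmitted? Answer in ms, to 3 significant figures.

Each queued packet: L/R = 39000/166000000 = 0.23494 ms.
32 queued → 7.51807 ms.
Plus remaining 5544 bits of current packet: 0.0333976 ms.
Queuing delay = 7.55 ms.

7.55 ms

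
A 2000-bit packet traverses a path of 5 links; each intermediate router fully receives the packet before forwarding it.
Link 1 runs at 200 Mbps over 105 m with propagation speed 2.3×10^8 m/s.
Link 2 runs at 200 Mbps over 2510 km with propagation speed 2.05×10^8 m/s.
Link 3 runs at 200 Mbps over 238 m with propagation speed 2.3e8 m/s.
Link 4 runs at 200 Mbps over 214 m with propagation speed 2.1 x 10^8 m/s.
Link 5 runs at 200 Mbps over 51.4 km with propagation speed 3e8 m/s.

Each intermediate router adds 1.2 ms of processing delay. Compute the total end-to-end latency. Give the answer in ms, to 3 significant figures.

Transmission delay per hop = L/R = 2000/200000000 = 0.01 ms; 5 hops → 0.05 ms.
Propagation delays (d/s per hop): 0.000456522, 12.2439, 0.00103478, 0.00101905, 0.171333 ms; sum = 12.4177 ms.
Processing at 4 router(s): 4 × 1.2 ms = 4.8 ms.
End-to-end = 17.3 ms.

17.3 ms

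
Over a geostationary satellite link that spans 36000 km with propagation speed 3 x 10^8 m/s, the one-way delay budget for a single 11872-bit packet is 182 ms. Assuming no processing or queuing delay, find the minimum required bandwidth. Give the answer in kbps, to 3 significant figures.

Propagation delay = 36000000 / 300000000 = 120 ms.
Transmission budget = 182 − 120 = 62 ms.
R ≥ L / t_tx = 11872 bits / 0.062 s = 191 kbps.

191 kbps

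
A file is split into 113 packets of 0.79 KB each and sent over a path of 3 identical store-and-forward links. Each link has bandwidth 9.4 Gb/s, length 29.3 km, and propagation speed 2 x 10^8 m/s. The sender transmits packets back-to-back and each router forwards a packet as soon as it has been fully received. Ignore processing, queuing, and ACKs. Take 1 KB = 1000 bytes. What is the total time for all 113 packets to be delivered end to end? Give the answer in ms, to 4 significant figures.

Per-hop transmission t_tx = L/R = 6320/9400000000 = 0.00067234 ms.
Per-hop propagation t_prop = 29300/200000000 = 0.1465 ms.
Pipeline fill: first packet needs 3·t_tx to clear all hops; remaining 112 packets each add one t_tx.
Total = (3+113-1)·t_tx + 3·t_prop = 115·0.00067234 + 3·0.1465 = 0.5168 ms.

0.5168 ms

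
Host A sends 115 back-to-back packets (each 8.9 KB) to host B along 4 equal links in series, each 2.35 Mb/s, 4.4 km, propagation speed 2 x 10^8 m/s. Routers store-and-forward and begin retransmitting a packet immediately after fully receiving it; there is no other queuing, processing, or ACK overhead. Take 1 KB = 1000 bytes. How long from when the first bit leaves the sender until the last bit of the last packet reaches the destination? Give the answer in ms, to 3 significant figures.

3580 ms

Per-hop transmission t_tx = L/R = 71200/2350000 = 30.2979 ms.
Per-hop propagation t_prop = 4400/200000000 = 0.022 ms.
Pipeline fill: first packet needs 4·t_tx to clear all hops; remaining 114 packets each add one t_tx.
Total = (4+115-1)·t_tx + 4·t_prop = 118·30.2979 + 4·0.022 = 3580 ms.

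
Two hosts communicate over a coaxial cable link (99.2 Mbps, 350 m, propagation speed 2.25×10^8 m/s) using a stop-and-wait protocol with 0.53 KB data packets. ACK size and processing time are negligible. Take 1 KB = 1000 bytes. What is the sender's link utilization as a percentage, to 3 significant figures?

t_tx = L/R = 4240/99200000 = 4.27419e-05 s.
t_prop = 350/225000000 = 1.55556e-06 s; RTT = 3.11111e-06 s.
Cycle = t_tx + RTT = 4.5853e-05 s.
Utilization = t_tx / cycle = 4.27419e-05/4.5853e-05 = 93.2 %.

93.2 %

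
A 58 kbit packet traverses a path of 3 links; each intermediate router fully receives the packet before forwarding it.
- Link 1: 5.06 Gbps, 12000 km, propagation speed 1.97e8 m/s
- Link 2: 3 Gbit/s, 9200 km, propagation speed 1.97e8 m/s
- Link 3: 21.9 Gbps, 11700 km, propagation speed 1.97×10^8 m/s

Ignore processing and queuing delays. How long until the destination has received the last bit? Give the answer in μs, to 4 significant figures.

L = 58000 bits.
Transmission delays (L/R per hop): 11.4625, 19.3333, 2.6484 μs; sum = 33.4442 μs.
Propagation delays (d/s per hop): 60913.7, 46700.5, 59390.9 μs; sum = 167005 μs.
End-to-end = 167000 μs.

167000 μs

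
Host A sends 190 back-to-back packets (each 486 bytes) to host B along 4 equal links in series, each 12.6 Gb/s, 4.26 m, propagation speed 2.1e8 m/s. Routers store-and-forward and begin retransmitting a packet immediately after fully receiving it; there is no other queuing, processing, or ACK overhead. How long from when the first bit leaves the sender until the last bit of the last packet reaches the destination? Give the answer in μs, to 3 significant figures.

Per-hop transmission t_tx = L/R = 3888/12600000000 = 0.308571 μs.
Per-hop propagation t_prop = 4.26/210000000 = 0.0202857 μs.
Pipeline fill: first packet needs 4·t_tx to clear all hops; remaining 189 packets each add one t_tx.
Total = (4+190-1)·t_tx + 4·t_prop = 193·0.308571 + 4·0.0202857 = 59.6 μs.

59.6 μs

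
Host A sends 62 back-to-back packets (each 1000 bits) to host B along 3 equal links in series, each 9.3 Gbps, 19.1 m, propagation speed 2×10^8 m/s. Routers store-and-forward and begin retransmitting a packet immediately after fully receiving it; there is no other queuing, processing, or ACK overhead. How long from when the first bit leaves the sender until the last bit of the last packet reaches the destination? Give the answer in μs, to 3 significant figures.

7.17 μs

Per-hop transmission t_tx = L/R = 1000/9300000000 = 0.107527 μs.
Per-hop propagation t_prop = 19.1/200000000 = 0.0955 μs.
Pipeline fill: first packet needs 3·t_tx to clear all hops; remaining 61 packets each add one t_tx.
Total = (3+62-1)·t_tx + 3·t_prop = 64·0.107527 + 3·0.0955 = 7.17 μs.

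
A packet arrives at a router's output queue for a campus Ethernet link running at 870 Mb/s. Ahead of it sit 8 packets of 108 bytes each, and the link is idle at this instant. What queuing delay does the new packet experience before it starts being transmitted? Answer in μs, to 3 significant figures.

7.94 μs

Each queued packet: L/R = 864/870000000 = 0.993103 μs.
8 queued → 7.94483 μs.
Queuing delay = 7.94 μs.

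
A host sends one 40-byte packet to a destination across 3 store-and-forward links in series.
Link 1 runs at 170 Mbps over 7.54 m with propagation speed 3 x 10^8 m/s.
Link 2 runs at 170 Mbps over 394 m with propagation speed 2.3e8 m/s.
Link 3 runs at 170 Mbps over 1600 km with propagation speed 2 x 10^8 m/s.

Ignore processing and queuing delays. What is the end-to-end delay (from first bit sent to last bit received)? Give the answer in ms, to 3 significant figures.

L = 40 × 8 = 320 bits.
Transmission delay per hop = L/R = 320/170000000 = 0.00188235 ms; 3 hops → 0.00564706 ms.
Propagation delays (d/s per hop): 2.51333e-05, 0.00171304, 8 ms; sum = 8.00174 ms.
End-to-end = 8.01 ms.

8.01 ms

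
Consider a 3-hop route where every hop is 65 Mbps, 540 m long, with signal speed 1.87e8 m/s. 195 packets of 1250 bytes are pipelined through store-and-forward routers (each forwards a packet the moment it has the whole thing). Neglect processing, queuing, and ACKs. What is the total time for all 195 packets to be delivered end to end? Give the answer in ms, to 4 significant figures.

Per-hop transmission t_tx = L/R = 10000/65000000 = 0.153846 ms.
Per-hop propagation t_prop = 540/187000000 = 0.0028877 ms.
Pipeline fill: first packet needs 3·t_tx to clear all hops; remaining 194 packets each add one t_tx.
Total = (3+195-1)·t_tx + 3·t_prop = 197·0.153846 + 3·0.0028877 = 30.32 ms.

30.32 ms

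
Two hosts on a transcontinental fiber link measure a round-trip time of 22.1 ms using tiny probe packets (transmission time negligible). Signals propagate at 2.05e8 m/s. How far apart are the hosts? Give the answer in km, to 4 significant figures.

2265 km

One-way propagation = RTT/2 = 11.05 ms.
d = s × t = 2.05e+08 × 0.01105 = 2265 km.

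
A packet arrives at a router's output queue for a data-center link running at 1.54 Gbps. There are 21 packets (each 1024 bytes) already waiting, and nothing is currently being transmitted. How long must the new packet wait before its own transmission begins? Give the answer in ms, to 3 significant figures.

Each queued packet: L/R = 8192/1540000000 = 0.00531948 ms.
21 queued → 0.111709 ms.
Queuing delay = 0.112 ms.

0.112 ms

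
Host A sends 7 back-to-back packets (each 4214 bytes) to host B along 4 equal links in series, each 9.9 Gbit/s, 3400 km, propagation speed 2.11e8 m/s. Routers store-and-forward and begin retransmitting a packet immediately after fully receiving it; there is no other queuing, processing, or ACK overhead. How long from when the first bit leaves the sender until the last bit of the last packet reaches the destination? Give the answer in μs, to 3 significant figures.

64500 μs

Per-hop transmission t_tx = L/R = 33712/9900000000 = 3.40525 μs.
Per-hop propagation t_prop = 3400000/211000000 = 16113.7 μs.
Pipeline fill: first packet needs 4·t_tx to clear all hops; remaining 6 packets each add one t_tx.
Total = (4+7-1)·t_tx + 4·t_prop = 10·3.40525 + 4·16113.7 = 64500 μs.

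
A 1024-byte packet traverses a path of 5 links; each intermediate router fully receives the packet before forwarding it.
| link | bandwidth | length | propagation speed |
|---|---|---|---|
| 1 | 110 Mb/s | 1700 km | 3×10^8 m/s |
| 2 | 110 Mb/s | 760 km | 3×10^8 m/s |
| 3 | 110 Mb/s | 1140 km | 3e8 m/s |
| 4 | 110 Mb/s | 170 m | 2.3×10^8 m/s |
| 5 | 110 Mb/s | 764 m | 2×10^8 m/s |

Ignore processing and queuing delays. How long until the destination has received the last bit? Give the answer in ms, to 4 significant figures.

L = 1024 × 8 = 8192 bits.
Transmission delay per hop = L/R = 8192/110000000 = 0.0744727 ms; 5 hops → 0.372364 ms.
Propagation delays (d/s per hop): 5.66667, 2.53333, 3.8, 0.00073913, 0.00382 ms; sum = 12.0046 ms.
End-to-end = 12.38 ms.

12.38 ms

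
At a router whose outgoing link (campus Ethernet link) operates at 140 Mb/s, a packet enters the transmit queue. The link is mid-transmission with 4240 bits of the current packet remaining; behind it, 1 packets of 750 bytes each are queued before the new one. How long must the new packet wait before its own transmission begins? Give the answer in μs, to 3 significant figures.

73.1 μs

Each queued packet: L/R = 6000/140000000 = 42.8571 μs.
1 queued → 42.8571 μs.
Plus remaining 4240 bits of current packet: 30.2857 μs.
Queuing delay = 73.1 μs.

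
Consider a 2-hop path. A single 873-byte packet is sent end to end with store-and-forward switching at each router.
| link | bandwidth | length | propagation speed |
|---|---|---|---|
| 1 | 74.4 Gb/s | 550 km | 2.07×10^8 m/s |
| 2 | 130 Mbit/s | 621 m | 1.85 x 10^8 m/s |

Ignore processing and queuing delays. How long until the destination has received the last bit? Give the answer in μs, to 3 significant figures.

2710 μs

L = 873 × 8 = 6984 bits.
Transmission delays (L/R per hop): 0.093871, 53.7231 μs; sum = 53.8169 μs.
Propagation delays (d/s per hop): 2657, 3.35676 μs; sum = 2660.36 μs.
End-to-end = 2710 μs.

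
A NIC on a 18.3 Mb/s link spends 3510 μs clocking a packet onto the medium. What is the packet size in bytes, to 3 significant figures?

L = R × t_tx = 18300000 b/s × 0.00351 s = 64233 bits.
In bytes: 64233 / 8 = 8030 bytes.

8030 bytes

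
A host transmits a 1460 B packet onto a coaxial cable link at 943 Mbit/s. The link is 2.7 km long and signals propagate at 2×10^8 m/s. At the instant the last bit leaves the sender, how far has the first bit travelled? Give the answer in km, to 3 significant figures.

2.48 km

t_tx = L/R = 11680/943000000 = 1.2386e-05 s.
Distance = s × t_tx = 200000000 × 1.2386e-05 = 2.48 km.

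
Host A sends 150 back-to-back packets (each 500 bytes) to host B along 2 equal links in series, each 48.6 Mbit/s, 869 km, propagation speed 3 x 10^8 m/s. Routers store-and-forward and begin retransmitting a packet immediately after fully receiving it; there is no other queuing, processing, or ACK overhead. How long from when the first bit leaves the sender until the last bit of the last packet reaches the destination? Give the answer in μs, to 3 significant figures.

Per-hop transmission t_tx = L/R = 4000/48600000 = 82.3045 μs.
Per-hop propagation t_prop = 869000/300000000 = 2896.67 μs.
Pipeline fill: first packet needs 2·t_tx to clear all hops; remaining 149 packets each add one t_tx.
Total = (2+150-1)·t_tx + 2·t_prop = 151·82.3045 + 2·2896.67 = 18200 μs.

18200 μs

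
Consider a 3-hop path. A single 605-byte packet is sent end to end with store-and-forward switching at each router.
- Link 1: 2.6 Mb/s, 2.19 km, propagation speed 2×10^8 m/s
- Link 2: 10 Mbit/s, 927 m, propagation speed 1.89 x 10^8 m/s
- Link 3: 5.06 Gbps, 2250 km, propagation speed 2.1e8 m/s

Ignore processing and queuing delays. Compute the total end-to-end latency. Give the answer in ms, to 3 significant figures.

L = 605 × 8 = 4840 bits.
Transmission delays (L/R per hop): 1.86154, 0.484, 0.000956522 ms; sum = 2.34649 ms.
Propagation delays (d/s per hop): 0.01095, 0.00490476, 10.7143 ms; sum = 10.7301 ms.
End-to-end = 13.1 ms.

13.1 ms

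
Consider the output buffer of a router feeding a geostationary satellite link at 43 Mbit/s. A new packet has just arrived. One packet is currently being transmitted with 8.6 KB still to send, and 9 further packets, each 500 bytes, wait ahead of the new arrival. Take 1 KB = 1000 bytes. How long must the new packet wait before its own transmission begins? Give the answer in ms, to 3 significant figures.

Each queued packet: L/R = 4000/43000000 = 0.0930233 ms.
9 queued → 0.837209 ms.
Plus remaining 68800 bits of current packet: 1.6 ms.
Queuing delay = 2.44 ms.

2.44 ms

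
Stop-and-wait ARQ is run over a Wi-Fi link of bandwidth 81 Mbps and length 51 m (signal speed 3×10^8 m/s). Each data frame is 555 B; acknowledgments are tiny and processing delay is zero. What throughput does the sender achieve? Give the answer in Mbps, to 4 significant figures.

80.50 Mbps

t_tx = L/R = 4440/81000000 = 5.48148e-05 s.
t_prop = 51/300000000 = 1.7e-07 s; RTT = 3.4e-07 s.
Cycle = t_tx + RTT = 5.51548e-05 s.
Throughput = L / cycle = 4440 / 5.51548e-05 = 80.50 Mbps.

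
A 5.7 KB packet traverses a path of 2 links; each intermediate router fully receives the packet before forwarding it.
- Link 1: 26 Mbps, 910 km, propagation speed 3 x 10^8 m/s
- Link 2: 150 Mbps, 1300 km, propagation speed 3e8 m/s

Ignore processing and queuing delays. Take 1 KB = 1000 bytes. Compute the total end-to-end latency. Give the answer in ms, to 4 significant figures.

L = 45600 bits.
Transmission delays (L/R per hop): 1.75385, 0.304 ms; sum = 2.05785 ms.
Propagation delays (d/s per hop): 3.03333, 4.33333 ms; sum = 7.36667 ms.
End-to-end = 9.425 ms.

9.425 ms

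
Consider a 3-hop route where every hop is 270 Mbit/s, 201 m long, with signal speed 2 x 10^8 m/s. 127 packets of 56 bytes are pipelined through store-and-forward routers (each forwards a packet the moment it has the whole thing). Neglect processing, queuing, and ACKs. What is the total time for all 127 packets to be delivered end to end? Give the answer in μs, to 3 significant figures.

Per-hop transmission t_tx = L/R = 448/270000000 = 1.65926 μs.
Per-hop propagation t_prop = 201/200000000 = 1.005 μs.
Pipeline fill: first packet needs 3·t_tx to clear all hops; remaining 126 packets each add one t_tx.
Total = (3+127-1)·t_tx + 3·t_prop = 129·1.65926 + 3·1.005 = 217 μs.

217 μs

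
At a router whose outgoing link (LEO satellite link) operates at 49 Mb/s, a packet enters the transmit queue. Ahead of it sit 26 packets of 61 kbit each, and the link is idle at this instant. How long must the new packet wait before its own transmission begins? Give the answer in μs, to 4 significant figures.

32370 μs

Each queued packet: L/R = 61000/49000000 = 1244.9 μs.
26 queued → 32367.3 μs.
Queuing delay = 32370 μs.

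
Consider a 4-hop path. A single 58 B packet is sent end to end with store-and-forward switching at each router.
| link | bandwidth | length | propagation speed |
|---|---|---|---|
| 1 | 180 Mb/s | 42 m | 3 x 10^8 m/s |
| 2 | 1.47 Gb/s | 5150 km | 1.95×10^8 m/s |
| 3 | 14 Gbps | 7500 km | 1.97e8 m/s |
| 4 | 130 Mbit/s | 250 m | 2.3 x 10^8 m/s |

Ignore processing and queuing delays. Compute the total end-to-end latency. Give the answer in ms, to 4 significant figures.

64.49 ms

L = 58 × 8 = 464 bits.
Transmission delays (L/R per hop): 0.00257778, 0.000315646, 3.31429e-05, 0.00356923 ms; sum = 0.0064958 ms.
Propagation delays (d/s per hop): 0.00014, 26.4103, 38.0711, 0.00108696 ms; sum = 64.4825 ms.
End-to-end = 64.49 ms.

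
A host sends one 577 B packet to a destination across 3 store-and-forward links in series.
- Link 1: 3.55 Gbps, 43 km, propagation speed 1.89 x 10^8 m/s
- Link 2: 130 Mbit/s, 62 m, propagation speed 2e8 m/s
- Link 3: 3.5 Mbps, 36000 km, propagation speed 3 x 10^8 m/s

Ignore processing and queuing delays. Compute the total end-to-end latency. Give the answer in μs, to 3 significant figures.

L = 577 × 8 = 4616 bits.
Transmission delays (L/R per hop): 1.30028, 35.5077, 1318.86 μs; sum = 1355.67 μs.
Propagation delays (d/s per hop): 227.513, 0.31, 120000 μs; sum = 120228 μs.
End-to-end = 122000 μs.

122000 μs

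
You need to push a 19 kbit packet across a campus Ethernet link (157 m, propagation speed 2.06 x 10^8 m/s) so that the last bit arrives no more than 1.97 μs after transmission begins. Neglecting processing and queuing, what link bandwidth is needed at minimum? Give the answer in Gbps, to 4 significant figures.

Propagation delay = 157 / 206000000 = 0.762136 μs.
Transmission budget = 1.97 − 0.762136 = 1.20786 μs.
R ≥ L / t_tx = 19000 bits / 1.20786e-06 s = 15.73 Gbps.

15.73 Gbps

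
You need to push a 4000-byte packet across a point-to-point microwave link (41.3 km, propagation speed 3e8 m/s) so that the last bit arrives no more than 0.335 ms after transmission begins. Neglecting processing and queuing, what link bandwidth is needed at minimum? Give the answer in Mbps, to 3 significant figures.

L = 32000 bits.
Propagation delay = 41300 / 300000000 = 0.137667 ms.
Transmission budget = 0.335 − 0.137667 = 0.197333 ms.
R ≥ L / t_tx = 32000 bits / 0.000197333 s = 162 Mbps.

162 Mbps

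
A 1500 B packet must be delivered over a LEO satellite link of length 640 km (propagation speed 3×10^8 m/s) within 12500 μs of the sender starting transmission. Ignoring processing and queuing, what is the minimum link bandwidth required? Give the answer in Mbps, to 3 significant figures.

L = 12000 bits.
Propagation delay = 640000 / 300000000 = 2133.33 μs.
Transmission budget = 12500 − 2133.33 = 10366.7 μs.
R ≥ L / t_tx = 12000 bits / 0.0103667 s = 1.16 Mbps.

1.16 Mbps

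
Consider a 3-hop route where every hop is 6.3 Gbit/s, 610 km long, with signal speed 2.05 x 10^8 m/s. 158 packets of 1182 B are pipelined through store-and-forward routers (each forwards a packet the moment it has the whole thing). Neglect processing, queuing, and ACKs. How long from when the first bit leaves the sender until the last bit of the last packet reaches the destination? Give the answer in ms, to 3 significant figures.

9.17 ms

Per-hop transmission t_tx = L/R = 9456/6300000000 = 0.00150095 ms.
Per-hop propagation t_prop = 610000/2.05e+08 = 2.97561 ms.
Pipeline fill: first packet needs 3·t_tx to clear all hops; remaining 157 packets each add one t_tx.
Total = (3+158-1)·t_tx + 3·t_prop = 160·0.00150095 + 3·2.97561 = 9.17 ms.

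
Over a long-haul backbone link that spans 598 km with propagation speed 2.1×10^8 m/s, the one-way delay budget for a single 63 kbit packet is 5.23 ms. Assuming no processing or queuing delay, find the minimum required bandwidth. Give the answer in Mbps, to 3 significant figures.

Propagation delay = 598000 / 210000000 = 2.84762 ms.
Transmission budget = 5.23 − 2.84762 = 2.38238 ms.
R ≥ L / t_tx = 63000 bits / 0.00238238 s = 26.4 Mbps.

26.4 Mbps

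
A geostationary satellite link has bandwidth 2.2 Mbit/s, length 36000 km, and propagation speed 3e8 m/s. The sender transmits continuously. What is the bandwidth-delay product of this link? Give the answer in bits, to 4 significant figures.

264000 bits

Propagation delay = 36000000 / 300000000 = 0.12 s.
BDP = R × t_prop = 2200000 × 0.12 = 264000 bits.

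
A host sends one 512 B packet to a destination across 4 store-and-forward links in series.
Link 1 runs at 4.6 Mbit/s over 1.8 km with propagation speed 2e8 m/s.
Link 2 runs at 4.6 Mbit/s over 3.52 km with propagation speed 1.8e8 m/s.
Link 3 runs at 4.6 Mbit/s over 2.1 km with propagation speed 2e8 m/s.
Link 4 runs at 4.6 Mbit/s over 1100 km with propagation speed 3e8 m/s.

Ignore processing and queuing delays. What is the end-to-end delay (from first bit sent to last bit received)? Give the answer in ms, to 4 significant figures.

7.267 ms

L = 512 × 8 = 4096 bits.
Transmission delay per hop = L/R = 4096/4600000 = 0.890435 ms; 4 hops → 3.56174 ms.
Propagation delays (d/s per hop): 0.009, 0.0195556, 0.0105, 3.66667 ms; sum = 3.70572 ms.
End-to-end = 7.267 ms.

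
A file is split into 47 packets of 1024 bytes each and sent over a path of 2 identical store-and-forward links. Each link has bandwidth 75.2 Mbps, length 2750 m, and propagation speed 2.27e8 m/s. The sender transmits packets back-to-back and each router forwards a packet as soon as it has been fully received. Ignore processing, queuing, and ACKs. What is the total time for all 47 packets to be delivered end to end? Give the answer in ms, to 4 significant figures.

Per-hop transmission t_tx = L/R = 8192/75200000 = 0.108936 ms.
Per-hop propagation t_prop = 2750/227000000 = 0.0121145 ms.
Pipeline fill: first packet needs 2·t_tx to clear all hops; remaining 46 packets each add one t_tx.
Total = (2+47-1)·t_tx + 2·t_prop = 48·0.108936 + 2·0.0121145 = 5.253 ms.

5.253 ms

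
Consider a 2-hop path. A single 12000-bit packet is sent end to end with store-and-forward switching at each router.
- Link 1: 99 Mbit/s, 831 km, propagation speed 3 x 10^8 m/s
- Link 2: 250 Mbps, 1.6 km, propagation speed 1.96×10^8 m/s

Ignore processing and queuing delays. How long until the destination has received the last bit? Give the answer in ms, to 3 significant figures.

Transmission delays (L/R per hop): 0.121212, 0.048 ms; sum = 0.169212 ms.
Propagation delays (d/s per hop): 2.77, 0.00816327 ms; sum = 2.77816 ms.
End-to-end = 2.95 ms.

2.95 ms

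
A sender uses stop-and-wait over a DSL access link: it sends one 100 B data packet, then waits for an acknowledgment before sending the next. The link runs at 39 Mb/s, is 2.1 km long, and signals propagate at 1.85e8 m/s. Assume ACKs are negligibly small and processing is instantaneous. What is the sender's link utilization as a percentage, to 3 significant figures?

47.5 %

t_tx = L/R = 800/39000000 = 2.05128e-05 s.
t_prop = 2100/185000000 = 1.13514e-05 s; RTT = 2.27027e-05 s.
Cycle = t_tx + RTT = 4.32155e-05 s.
Utilization = t_tx / cycle = 2.05128e-05/4.32155e-05 = 47.5 %.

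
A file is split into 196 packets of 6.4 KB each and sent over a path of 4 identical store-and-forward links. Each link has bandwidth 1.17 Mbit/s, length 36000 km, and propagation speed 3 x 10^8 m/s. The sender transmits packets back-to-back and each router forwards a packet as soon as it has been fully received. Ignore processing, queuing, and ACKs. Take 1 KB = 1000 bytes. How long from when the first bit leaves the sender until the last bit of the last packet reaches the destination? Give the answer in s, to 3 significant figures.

Per-hop transmission t_tx = L/R = 51200/1170000 = 0.0437607 s.
Per-hop propagation t_prop = 36000000/300000000 = 0.12 s.
Pipeline fill: first packet needs 4·t_tx to clear all hops; remaining 195 packets each add one t_tx.
Total = (4+196-1)·t_tx + 4·t_prop = 199·0.0437607 + 4·0.12 = 9.19 s.

9.19 s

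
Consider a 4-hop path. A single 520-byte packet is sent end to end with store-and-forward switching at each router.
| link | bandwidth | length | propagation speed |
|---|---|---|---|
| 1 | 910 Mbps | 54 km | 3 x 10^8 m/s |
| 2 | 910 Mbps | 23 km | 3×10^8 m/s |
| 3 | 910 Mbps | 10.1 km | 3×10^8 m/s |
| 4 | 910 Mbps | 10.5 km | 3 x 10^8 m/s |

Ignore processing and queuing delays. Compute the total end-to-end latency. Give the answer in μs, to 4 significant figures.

343.6 μs

L = 520 × 8 = 4160 bits.
Transmission delay per hop = L/R = 4160/910000000 = 4.57143 μs; 4 hops → 18.2857 μs.
Propagation delays (d/s per hop): 180, 76.6667, 33.6667, 35 μs; sum = 325.333 μs.
End-to-end = 343.6 μs.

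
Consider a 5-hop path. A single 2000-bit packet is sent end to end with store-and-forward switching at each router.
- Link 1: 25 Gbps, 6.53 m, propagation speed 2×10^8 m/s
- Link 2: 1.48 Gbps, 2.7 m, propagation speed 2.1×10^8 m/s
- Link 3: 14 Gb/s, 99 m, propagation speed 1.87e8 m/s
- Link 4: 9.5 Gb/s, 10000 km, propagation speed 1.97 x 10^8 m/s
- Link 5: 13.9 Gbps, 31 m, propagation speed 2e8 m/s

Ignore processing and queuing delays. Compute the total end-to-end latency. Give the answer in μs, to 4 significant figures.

Transmission delays (L/R per hop): 0.08, 1.35135, 0.142857, 0.210526, 0.143885 μs; sum = 1.92862 μs.
Propagation delays (d/s per hop): 0.03265, 0.0128571, 0.529412, 50761.4, 0.155 μs; sum = 50762.2 μs.
End-to-end = 50760 μs.

50760 μs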